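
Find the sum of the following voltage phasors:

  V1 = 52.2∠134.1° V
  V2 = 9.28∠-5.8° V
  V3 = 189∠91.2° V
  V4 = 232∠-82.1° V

Step 1 — Convert each phasor to rectangular form:
  V1 = 52.2·(cos(134.1°) + j·sin(134.1°)) = -36.33 + j37.49 V
  V2 = 9.28·(cos(-5.8°) + j·sin(-5.8°)) = 9.232 - j0.9378 V
  V3 = 189·(cos(91.2°) + j·sin(91.2°)) = -3.958 + j189 V
  V4 = 232·(cos(-82.1°) + j·sin(-82.1°)) = 31.89 - j229.8 V
Step 2 — Sum components: V_total = 0.8349 - j4.291 V.
Step 3 — Convert to polar: |V_total| = 4.372 V, ∠V_total = -79.0°.

V_total = 4.372∠-79.0° V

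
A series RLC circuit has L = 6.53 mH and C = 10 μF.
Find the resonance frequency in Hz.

Step 1 — Resonance condition Im(Z)=0 gives ω₀ = 1/√(LC).
Step 2 — ω₀ = 1/√(0.00653·1e-05) = 3913 rad/s.
Step 3 — f₀ = ω₀/(2π) = 622.8 Hz.

f₀ = 622.8 Hz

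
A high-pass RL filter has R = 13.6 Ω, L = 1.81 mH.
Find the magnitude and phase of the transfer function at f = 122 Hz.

Step 1 — Angular frequency: ω = 2π·122 = 766.5 rad/s.
Step 2 — Transfer function: H(jω) = jωL/(R + jωL).
Step 3 — Numerator jωL = j·1.387; denominator R + jωL = 13.6 + j1.387.
Step 4 — H = 0.0103 + j0.101.
Step 5 — Magnitude: |H| = 0.1015 (-19.9 dB); phase: φ = 84.2°.

|H| = 0.1015 (-19.9 dB), φ = 84.2°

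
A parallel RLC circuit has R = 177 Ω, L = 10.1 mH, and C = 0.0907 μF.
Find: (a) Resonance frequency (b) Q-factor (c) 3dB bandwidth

Step 1 — Resonance: ω₀ = 1/√(LC) = 1/√(0.0101·9.07e-08) = 3.304e+04 rad/s.
Step 2 — f₀ = ω₀/(2π) = 5258 Hz.
Step 3 — Parallel Q: Q = R/(ω₀L) = 177/(3.304e+04·0.0101) = 0.5304.
Step 4 — Bandwidth: Δω = ω₀/Q = 6.229e+04 rad/s; BW = Δω/(2π) = 9914 Hz.

(a) f₀ = 5258 Hz  (b) Q = 0.5304  (c) BW = 9914 Hz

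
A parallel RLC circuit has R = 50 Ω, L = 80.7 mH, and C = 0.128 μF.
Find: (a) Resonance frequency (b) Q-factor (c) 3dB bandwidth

Step 1 — Resonance: ω₀ = 1/√(LC) = 1/√(0.0807·1.28e-07) = 9839 rad/s.
Step 2 — f₀ = ω₀/(2π) = 1566 Hz.
Step 3 — Parallel Q: Q = R/(ω₀L) = 50/(9839·0.0807) = 0.06297.
Step 4 — Bandwidth: Δω = ω₀/Q = 1.562e+05 rad/s; BW = Δω/(2π) = 2.487e+04 Hz.

(a) f₀ = 1566 Hz  (b) Q = 0.06297  (c) BW = 2.487e+04 Hz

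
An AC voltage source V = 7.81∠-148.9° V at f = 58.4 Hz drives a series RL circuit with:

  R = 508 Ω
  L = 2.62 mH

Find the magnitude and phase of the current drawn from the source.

Step 1 — Angular frequency: ω = 2π·f = 2π·58.4 = 366.9 rad/s.
Step 2 — Component impedances:
  R: Z = R = 508 Ω
  L: Z = jωL = j·366.9·0.00262 = 0 + j0.9614 Ω
Step 3 — Series combination: Z_total = R + L = 508 + j0.9614 Ω = 508∠0.1° Ω.
Step 4 — Source phasor: V = 7.81∠-148.9° V = -6.687 - j4.034 V.
Step 5 — Ohm's law: I = V / Z_total = (-6.687 - j4.034) / (508 + j0.9614) = -0.01318 - j0.007916 A.
Step 6 — Convert to polar: |I| = 0.01537 A, ∠I = -149.0°.

I = 0.01537∠-149.0° A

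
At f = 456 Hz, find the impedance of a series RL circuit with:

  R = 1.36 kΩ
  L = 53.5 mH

Step 1 — Angular frequency: ω = 2π·f = 2π·456 = 2865 rad/s.
Step 2 — Component impedances:
  R: Z = R = 1360 Ω
  L: Z = jωL = j·2865·0.0535 = 0 + j153.3 Ω
Step 3 — Series combination: Z_total = R + L = 1360 + j153.3 Ω = 1369∠6.4° Ω.

Z = 1360 + j153.3 Ω = 1369∠6.4° Ω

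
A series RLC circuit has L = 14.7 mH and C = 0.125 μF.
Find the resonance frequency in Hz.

Step 1 — Resonance condition Im(Z)=0 gives ω₀ = 1/√(LC).
Step 2 — ω₀ = 1/√(0.0147·1.25e-07) = 2.333e+04 rad/s.
Step 3 — f₀ = ω₀/(2π) = 3713 Hz.

f₀ = 3713 Hz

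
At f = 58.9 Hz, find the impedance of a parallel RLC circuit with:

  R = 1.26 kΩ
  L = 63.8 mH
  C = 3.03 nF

Step 1 — Angular frequency: ω = 2π·f = 2π·58.9 = 370.1 rad/s.
Step 2 — Component impedances:
  R: Z = R = 1260 Ω
  L: Z = jωL = j·370.1·0.0638 = 0 + j23.61 Ω
  C: Z = 1/(jωC) = -j/(ω·C) = 0 - j8.918e+05 Ω
Step 3 — Parallel combination: 1/Z_total = 1/R + 1/L + 1/C; Z_total = 0.4423 + j23.6 Ω = 23.61∠88.9° Ω.

Z = 0.4423 + j23.6 Ω = 23.61∠88.9° Ω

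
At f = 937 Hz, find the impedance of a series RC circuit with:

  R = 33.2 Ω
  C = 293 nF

Step 1 — Angular frequency: ω = 2π·f = 2π·937 = 5887 rad/s.
Step 2 — Component impedances:
  R: Z = R = 33.2 Ω
  C: Z = 1/(jωC) = -j/(ω·C) = 0 - j579.7 Ω
Step 3 — Series combination: Z_total = R + C = 33.2 - j579.7 Ω = 580.7∠-86.7° Ω.

Z = 33.2 - j579.7 Ω = 580.7∠-86.7° Ω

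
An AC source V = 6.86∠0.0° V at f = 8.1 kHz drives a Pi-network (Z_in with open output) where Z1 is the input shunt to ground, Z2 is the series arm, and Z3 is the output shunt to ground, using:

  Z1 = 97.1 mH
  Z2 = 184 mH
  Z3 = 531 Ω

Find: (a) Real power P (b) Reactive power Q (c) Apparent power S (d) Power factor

Step 1 — Angular frequency: ω = 2π·f = 2π·8100 = 5.089e+04 rad/s.
Step 2 — Component impedances:
  Z1: Z = jωL = j·5.089e+04·0.0971 = 0 + j4942 Ω
  Z2: Z = jωL = j·5.089e+04·0.184 = 0 + j9364 Ω
  Z3: Z = R = 531 Ω
Step 3 — With open output, the series arm Z2 and the output shunt Z3 appear in series to ground: Z2 + Z3 = 531 + j9364 Ω.
Step 4 — Parallel with input shunt Z1: Z_in = Z1 || (Z2 + Z3) = 63.27 + j3237 Ω = 3238∠88.9° Ω.
Step 5 — Source phasor: V = 6.86∠0.0° V = 6.86 V.
Step 6 — Current: I = V / Z = 4.141e-05 - j0.002118 A = 0.002119∠-88.9° A.
Step 7 — Complex power: S = V·I* = 0.000284 + j0.01453 VA.
Step 8 — Real power: P = Re(S) = 0.000284 W.
Step 9 — Reactive power: Q = Im(S) = 0.01453 VAR.
Step 10 — Apparent power: |S| = 0.01453 VA.
Step 11 — Power factor: PF = P/|S| = 0.01954 (lagging).

(a) P = 0.000284 W  (b) Q = 0.01453 VAR  (c) S = 0.01453 VA  (d) PF = 0.01954 (lagging)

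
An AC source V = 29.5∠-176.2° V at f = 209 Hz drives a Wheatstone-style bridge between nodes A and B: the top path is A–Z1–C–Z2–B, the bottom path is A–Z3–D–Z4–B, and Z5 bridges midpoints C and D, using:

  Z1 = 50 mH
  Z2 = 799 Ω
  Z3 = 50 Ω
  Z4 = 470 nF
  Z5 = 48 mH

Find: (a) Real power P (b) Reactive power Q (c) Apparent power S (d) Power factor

Step 1 — Angular frequency: ω = 2π·f = 2π·209 = 1313 rad/s.
Step 2 — Component impedances:
  Z1: Z = jωL = j·1313·0.05 = 0 + j65.66 Ω
  Z2: Z = R = 799 Ω
  Z3: Z = R = 50 Ω
  Z4: Z = 1/(jωC) = -j/(ω·C) = 0 - j1620 Ω
  Z5: Z = jωL = j·1313·0.048 = 0 + j63.03 Ω
Step 3 — Bridge requires nodal analysis (the Z5 bridge couples midpoints C and D, so the two paths cannot be reduced to a simple series/parallel combination). Setting node B to ground and injecting 1 A at node A, the 3-node admittance system at A, C, D solves to V_A = Z_AB = 673.7 - j285.3 Ω = 731.6∠-23.0° Ω.
Step 4 — Source phasor: V = 29.5∠-176.2° V = -29.44 - j1.955 V.
Step 5 — Current: I = V / Z = -0.03601 - j0.01815 A = 0.04032∠-153.2° A.
Step 6 — Complex power: S = V·I* = 1.095 - j0.4639 VA.
Step 7 — Real power: P = Re(S) = 1.095 W.
Step 8 — Reactive power: Q = Im(S) = -0.4639 VAR.
Step 9 — Apparent power: |S| = 1.19 VA.
Step 10 — Power factor: PF = P/|S| = 0.9208 (leading).

(a) P = 1.095 W  (b) Q = -0.4639 VAR  (c) S = 1.19 VA  (d) PF = 0.9208 (leading)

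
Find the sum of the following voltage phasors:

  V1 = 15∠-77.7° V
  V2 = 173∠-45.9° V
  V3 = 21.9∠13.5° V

Step 1 — Convert each phasor to rectangular form:
  V1 = 15·(cos(-77.7°) + j·sin(-77.7°)) = 3.195 - j14.66 V
  V2 = 173·(cos(-45.9°) + j·sin(-45.9°)) = 120.4 - j124.2 V
  V3 = 21.9·(cos(13.5°) + j·sin(13.5°)) = 21.29 + j5.112 V
Step 2 — Sum components: V_total = 144.9 - j133.8 V.
Step 3 — Convert to polar: |V_total| = 197.2 V, ∠V_total = -42.7°.

V_total = 197.2∠-42.7° V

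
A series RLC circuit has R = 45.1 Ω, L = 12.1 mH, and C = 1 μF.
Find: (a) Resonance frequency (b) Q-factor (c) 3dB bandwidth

Step 1 — Resonance condition Im(Z)=0 gives ω₀ = 1/√(LC).
Step 2 — ω₀ = 1/√(0.0121·1e-06) = 9091 rad/s.
Step 3 — f₀ = ω₀/(2π) = 1447 Hz.
Step 4 — Series Q: Q = ω₀L/R = 9091·0.0121/45.1 = 2.439.
Step 5 — 3dB bandwidth: Δω = ω₀/Q = 3727 rad/s; BW = Δω/(2π) = 593.2 Hz.

(a) f₀ = 1447 Hz  (b) Q = 2.439  (c) BW = 593.2 Hz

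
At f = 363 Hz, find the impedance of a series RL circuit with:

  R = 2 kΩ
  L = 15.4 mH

Step 1 — Angular frequency: ω = 2π·f = 2π·363 = 2281 rad/s.
Step 2 — Component impedances:
  R: Z = R = 2000 Ω
  L: Z = jωL = j·2281·0.0154 = 0 + j35.12 Ω
Step 3 — Series combination: Z_total = R + L = 2000 + j35.12 Ω = 2000∠1.0° Ω.

Z = 2000 + j35.12 Ω = 2000∠1.0° Ω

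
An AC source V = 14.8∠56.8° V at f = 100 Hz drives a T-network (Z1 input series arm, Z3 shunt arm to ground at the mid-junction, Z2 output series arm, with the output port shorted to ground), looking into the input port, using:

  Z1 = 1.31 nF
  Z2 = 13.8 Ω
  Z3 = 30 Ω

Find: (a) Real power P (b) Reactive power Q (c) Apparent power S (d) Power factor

Step 1 — Angular frequency: ω = 2π·f = 2π·100 = 628.3 rad/s.
Step 2 — Component impedances:
  Z1: Z = 1/(jωC) = -j/(ω·C) = 0 - j1.215e+06 Ω
  Z2: Z = R = 13.8 Ω
  Z3: Z = R = 30 Ω
Step 3 — With the output port shorted to ground, the output series arm Z2 runs from the junction to ground; the shunt arm Z3 also runs from the junction to ground. They appear in parallel: Z3 || Z2 = 9.452 Ω.
Step 4 — Series with input arm Z1: Z_in = Z1 + (Z3 || Z2) = 9.452 - j1.215e+06 Ω = 1.215e+06∠-90.0° Ω.
Step 5 — Source phasor: V = 14.8∠56.8° V = 8.104 + j12.38 V.
Step 6 — Current: I = V / Z = -1.019e-05 + j6.67e-06 A = 1.218e-05∠146.8° A.
Step 7 — Complex power: S = V·I* = 1.403e-09 - j0.0001803 VA.
Step 8 — Real power: P = Re(S) = 1.403e-09 W.
Step 9 — Reactive power: Q = Im(S) = -0.0001803 VAR.
Step 10 — Apparent power: |S| = 0.0001803 VA.
Step 11 — Power factor: PF = P/|S| = 7.78e-06 (leading).

(a) P = 1.403e-09 W  (b) Q = -0.0001803 VAR  (c) S = 0.0001803 VA  (d) PF = 7.78e-06 (leading)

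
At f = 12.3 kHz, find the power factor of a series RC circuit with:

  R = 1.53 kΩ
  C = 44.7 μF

Step 1 — Angular frequency: ω = 2π·f = 2π·1.23e+04 = 7.728e+04 rad/s.
Step 2 — Component impedances:
  R: Z = R = 1530 Ω
  C: Z = 1/(jωC) = -j/(ω·C) = 0 - j0.2895 Ω
Step 3 — Series combination: Z_total = R + C = 1530 - j0.2895 Ω = 1530∠-0.0° Ω.
Step 4 — Power factor: PF = cos(φ) = Re(Z)/|Z| = 1530/1530 = 1.
Step 5 — Type: Im(Z) = -0.2895 ⇒ leading (phase φ = -0.0°).

PF = 1 (leading, φ = -0.0°)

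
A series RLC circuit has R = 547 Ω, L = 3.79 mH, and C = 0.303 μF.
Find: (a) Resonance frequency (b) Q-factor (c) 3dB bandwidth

Step 1 — Resonance: ω₀ = 1/√(LC) = 1/√(0.00379·3.03e-07) = 2.951e+04 rad/s.
Step 2 — f₀ = ω₀/(2π) = 4697 Hz.
Step 3 — Series Q: Q = ω₀L/R = 2.951e+04·0.00379/547 = 0.2045.
Step 4 — Bandwidth: Δω = ω₀/Q = 1.443e+05 rad/s; BW = Δω/(2π) = 2.297e+04 Hz.

(a) f₀ = 4697 Hz  (b) Q = 0.2045  (c) BW = 2.297e+04 Hz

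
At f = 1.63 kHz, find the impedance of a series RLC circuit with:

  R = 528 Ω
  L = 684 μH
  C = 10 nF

Step 1 — Angular frequency: ω = 2π·f = 2π·1630 = 1.024e+04 rad/s.
Step 2 — Component impedances:
  R: Z = R = 528 Ω
  L: Z = jωL = j·1.024e+04·0.000684 = 0 + j7.005 Ω
  C: Z = 1/(jωC) = -j/(ω·C) = 0 - j9764 Ω
Step 3 — Series combination: Z_total = R + L + C = 528 - j9757 Ω = 9771∠-86.9° Ω.

Z = 528 - j9757 Ω = 9771∠-86.9° Ω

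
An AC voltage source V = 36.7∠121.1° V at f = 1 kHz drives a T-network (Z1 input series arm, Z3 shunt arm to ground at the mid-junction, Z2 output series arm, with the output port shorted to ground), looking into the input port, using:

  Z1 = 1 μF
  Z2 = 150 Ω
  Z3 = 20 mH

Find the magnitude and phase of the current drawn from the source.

Step 1 — Angular frequency: ω = 2π·f = 2π·1000 = 6283 rad/s.
Step 2 — Component impedances:
  Z1: Z = 1/(jωC) = -j/(ω·C) = 0 - j159.2 Ω
  Z2: Z = R = 150 Ω
  Z3: Z = jωL = j·6283·0.02 = 0 + j125.7 Ω
Step 3 — With the output port shorted to ground, the output series arm Z2 runs from the junction to ground; the shunt arm Z3 also runs from the junction to ground. They appear in parallel: Z3 || Z2 = 61.86 + j73.84 Ω.
Step 4 — Series with input arm Z1: Z_in = Z1 + (Z3 || Z2) = 61.86 - j85.31 Ω = 105.4∠-54.1° Ω.
Step 5 — Source phasor: V = 36.7∠121.1° V = -18.96 + j31.43 V.
Step 6 — Ohm's law: I = V / Z_total = (-18.96 + j31.43) / (61.86 - j85.31) = -0.347 + j0.02941 A.
Step 7 — Convert to polar: |I| = 0.3483 A, ∠I = 175.2°.

I = 0.3483∠175.2° A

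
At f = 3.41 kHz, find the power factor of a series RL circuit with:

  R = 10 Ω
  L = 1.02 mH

Step 1 — Angular frequency: ω = 2π·f = 2π·3410 = 2.143e+04 rad/s.
Step 2 — Component impedances:
  R: Z = R = 10 Ω
  L: Z = jωL = j·2.143e+04·0.00102 = 0 + j21.85 Ω
Step 3 — Series combination: Z_total = R + L = 10 + j21.85 Ω = 24.03∠65.4° Ω.
Step 4 — Power factor: PF = cos(φ) = Re(Z)/|Z| = 10/24.03 = 0.4161.
Step 5 — Type: Im(Z) = 21.85 ⇒ lagging (phase φ = 65.4°).

PF = 0.4161 (lagging, φ = 65.4°)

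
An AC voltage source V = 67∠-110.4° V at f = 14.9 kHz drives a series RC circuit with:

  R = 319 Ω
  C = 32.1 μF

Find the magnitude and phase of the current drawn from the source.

Step 1 — Angular frequency: ω = 2π·f = 2π·1.49e+04 = 9.362e+04 rad/s.
Step 2 — Component impedances:
  R: Z = R = 319 Ω
  C: Z = 1/(jωC) = -j/(ω·C) = 0 - j0.3328 Ω
Step 3 — Series combination: Z_total = R + C = 319 - j0.3328 Ω = 319∠-0.1° Ω.
Step 4 — Source phasor: V = 67∠-110.4° V = -23.35 - j62.8 V.
Step 5 — Ohm's law: I = V / Z_total = (-23.35 - j62.8) / (319 - j0.3328) = -0.07301 - j0.1969 A.
Step 6 — Convert to polar: |I| = 0.21 A, ∠I = -110.3°.

I = 0.21∠-110.3° A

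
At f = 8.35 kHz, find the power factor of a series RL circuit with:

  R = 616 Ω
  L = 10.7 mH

Step 1 — Angular frequency: ω = 2π·f = 2π·8350 = 5.246e+04 rad/s.
Step 2 — Component impedances:
  R: Z = R = 616 Ω
  L: Z = jωL = j·5.246e+04·0.0107 = 0 + j561.4 Ω
Step 3 — Series combination: Z_total = R + L = 616 + j561.4 Ω = 833.4∠42.3° Ω.
Step 4 — Power factor: PF = cos(φ) = Re(Z)/|Z| = 616/833.4 = 0.7391.
Step 5 — Type: Im(Z) = 561.4 ⇒ lagging (phase φ = 42.3°).

PF = 0.7391 (lagging, φ = 42.3°)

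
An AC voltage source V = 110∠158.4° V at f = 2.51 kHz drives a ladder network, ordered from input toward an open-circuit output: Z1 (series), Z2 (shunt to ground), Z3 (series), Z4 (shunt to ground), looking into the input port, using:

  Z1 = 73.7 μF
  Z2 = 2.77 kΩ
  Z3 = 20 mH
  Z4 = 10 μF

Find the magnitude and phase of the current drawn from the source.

Step 1 — Angular frequency: ω = 2π·f = 2π·2510 = 1.577e+04 rad/s.
Step 2 — Component impedances:
  Z1: Z = 1/(jωC) = -j/(ω·C) = 0 - j0.8604 Ω
  Z2: Z = R = 2770 Ω
  Z3: Z = jωL = j·1.577e+04·0.02 = 0 + j315.4 Ω
  Z4: Z = 1/(jωC) = -j/(ω·C) = 0 - j6.341 Ω
Step 3 — Ladder network (open output): work backward from the far end, alternating series and parallel combinations. Z_in = 34.06 + j304.4 Ω = 306.3∠83.6° Ω.
Step 4 — Source phasor: V = 110∠158.4° V = -102.3 + j40.49 V.
Step 5 — Ohm's law: I = V / Z_total = (-102.3 + j40.49) / (34.06 + j304.4) = 0.09425 + j0.3465 A.
Step 6 — Convert to polar: |I| = 0.3591 A, ∠I = 74.8°.

I = 0.3591∠74.8° A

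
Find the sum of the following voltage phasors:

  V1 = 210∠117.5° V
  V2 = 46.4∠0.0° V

Step 1 — Convert each phasor to rectangular form:
  V1 = 210·(cos(117.5°) + j·sin(117.5°)) = -96.97 + j186.3 V
  V2 = 46.4·(cos(0.0°) + j·sin(0.0°)) = 46.4 V
Step 2 — Sum components: V_total = -50.57 + j186.3 V.
Step 3 — Convert to polar: |V_total| = 193 V, ∠V_total = 105.2°.

V_total = 193∠105.2° V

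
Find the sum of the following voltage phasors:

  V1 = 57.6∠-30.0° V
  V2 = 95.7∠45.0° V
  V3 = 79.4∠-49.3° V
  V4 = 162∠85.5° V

Step 1 — Convert each phasor to rectangular form:
  V1 = 57.6·(cos(-30.0°) + j·sin(-30.0°)) = 49.88 - j28.8 V
  V2 = 95.7·(cos(45.0°) + j·sin(45.0°)) = 67.67 + j67.67 V
  V3 = 79.4·(cos(-49.3°) + j·sin(-49.3°)) = 51.78 - j60.2 V
  V4 = 162·(cos(85.5°) + j·sin(85.5°)) = 12.71 + j161.5 V
Step 2 — Sum components: V_total = 182 + j140.2 V.
Step 3 — Convert to polar: |V_total| = 229.8 V, ∠V_total = 37.6°.

V_total = 229.8∠37.6° V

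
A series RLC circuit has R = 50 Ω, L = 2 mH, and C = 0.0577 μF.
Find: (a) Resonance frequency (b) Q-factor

Step 1 — Resonance condition Im(Z)=0 gives ω₀ = 1/√(LC).
Step 2 — ω₀ = 1/√(0.002·5.77e-08) = 9.309e+04 rad/s.
Step 3 — f₀ = ω₀/(2π) = 1.482e+04 Hz.
Step 4 — Series Q: Q = ω₀L/R = 9.309e+04·0.002/50 = 3.724.

(a) f₀ = 1.482e+04 Hz  (b) Q = 3.724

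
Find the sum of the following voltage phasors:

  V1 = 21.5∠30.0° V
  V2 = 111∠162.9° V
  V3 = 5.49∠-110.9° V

Step 1 — Convert each phasor to rectangular form:
  V1 = 21.5·(cos(30.0°) + j·sin(30.0°)) = 18.62 + j10.75 V
  V2 = 111·(cos(162.9°) + j·sin(162.9°)) = -106.1 + j32.64 V
  V3 = 5.49·(cos(-110.9°) + j·sin(-110.9°)) = -1.958 - j5.129 V
Step 2 — Sum components: V_total = -89.43 + j38.26 V.
Step 3 — Convert to polar: |V_total| = 97.27 V, ∠V_total = 156.8°.

V_total = 97.27∠156.8° V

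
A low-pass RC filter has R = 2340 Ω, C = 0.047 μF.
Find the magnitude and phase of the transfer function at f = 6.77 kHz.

Step 1 — Angular frequency: ω = 2π·6770 = 4.254e+04 rad/s.
Step 2 — Transfer function: H(jω) = 1/(1 + jωRC).
Step 3 — Denominator: 1 + jωRC = 1 + j·4.254e+04·2340·4.7e-08 = 1 + j4.678.
Step 4 — H = 0.0437 - j0.2044.
Step 5 — Magnitude: |H| = 0.209 (-13.6 dB); phase: φ = -77.9°.

|H| = 0.209 (-13.6 dB), φ = -77.9°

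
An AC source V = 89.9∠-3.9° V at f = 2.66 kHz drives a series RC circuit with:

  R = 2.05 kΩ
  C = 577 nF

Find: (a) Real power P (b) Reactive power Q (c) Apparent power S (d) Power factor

Step 1 — Angular frequency: ω = 2π·f = 2π·2660 = 1.671e+04 rad/s.
Step 2 — Component impedances:
  R: Z = R = 2050 Ω
  C: Z = 1/(jωC) = -j/(ω·C) = 0 - j103.7 Ω
Step 3 — Series combination: Z_total = R + C = 2050 - j103.7 Ω = 2053∠-2.9° Ω.
Step 4 — Source phasor: V = 89.9∠-3.9° V = 89.69 - j6.115 V.
Step 5 — Current: I = V / Z = 0.04379 - j0.0007676 A = 0.0438∠-1.0° A.
Step 6 — Complex power: S = V·I* = 3.932 - j0.1989 VA.
Step 7 — Real power: P = Re(S) = 3.932 W.
Step 8 — Reactive power: Q = Im(S) = -0.1989 VAR.
Step 9 — Apparent power: |S| = 3.937 VA.
Step 10 — Power factor: PF = P/|S| = 0.9987 (leading).

(a) P = 3.932 W  (b) Q = -0.1989 VAR  (c) S = 3.937 VA  (d) PF = 0.9987 (leading)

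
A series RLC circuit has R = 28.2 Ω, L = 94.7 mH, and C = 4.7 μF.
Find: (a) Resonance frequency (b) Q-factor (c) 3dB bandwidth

Step 1 — Resonance condition Im(Z)=0 gives ω₀ = 1/√(LC).
Step 2 — ω₀ = 1/√(0.0947·4.7e-06) = 1499 rad/s.
Step 3 — f₀ = ω₀/(2π) = 238.6 Hz.
Step 4 — Series Q: Q = ω₀L/R = 1499·0.0947/28.2 = 5.034.
Step 5 — 3dB bandwidth: Δω = ω₀/Q = 297.8 rad/s; BW = Δω/(2π) = 47.39 Hz.

(a) f₀ = 238.6 Hz  (b) Q = 5.034  (c) BW = 47.39 Hz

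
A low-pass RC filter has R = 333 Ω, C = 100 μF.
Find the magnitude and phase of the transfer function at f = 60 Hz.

Step 1 — Angular frequency: ω = 2π·60 = 377 rad/s.
Step 2 — Transfer function: H(jω) = 1/(1 + jωRC).
Step 3 — Denominator: 1 + jωRC = 1 + j·377·333·0.0001 = 1 + j12.55.
Step 4 — H = 0.006305 - j0.07915.
Step 5 — Magnitude: |H| = 0.07941 (-22.0 dB); phase: φ = -85.4°.

|H| = 0.07941 (-22.0 dB), φ = -85.4°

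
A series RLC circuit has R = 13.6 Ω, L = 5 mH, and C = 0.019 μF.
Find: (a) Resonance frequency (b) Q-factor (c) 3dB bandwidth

Step 1 — Resonance: ω₀ = 1/√(LC) = 1/√(0.005·1.9e-08) = 1.026e+05 rad/s.
Step 2 — f₀ = ω₀/(2π) = 1.633e+04 Hz.
Step 3 — Series Q: Q = ω₀L/R = 1.026e+05·0.005/13.6 = 37.72.
Step 4 — Bandwidth: Δω = ω₀/Q = 2720 rad/s; BW = Δω/(2π) = 432.9 Hz.

(a) f₀ = 1.633e+04 Hz  (b) Q = 37.72  (c) BW = 432.9 Hz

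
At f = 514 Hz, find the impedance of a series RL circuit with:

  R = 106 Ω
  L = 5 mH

Step 1 — Angular frequency: ω = 2π·f = 2π·514 = 3230 rad/s.
Step 2 — Component impedances:
  R: Z = R = 106 Ω
  L: Z = jωL = j·3230·0.005 = 0 + j16.15 Ω
Step 3 — Series combination: Z_total = R + L = 106 + j16.15 Ω = 107.2∠8.7° Ω.

Z = 106 + j16.15 Ω = 107.2∠8.7° Ω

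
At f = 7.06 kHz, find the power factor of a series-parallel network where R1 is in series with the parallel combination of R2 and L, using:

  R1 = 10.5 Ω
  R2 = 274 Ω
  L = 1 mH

Step 1 — Angular frequency: ω = 2π·f = 2π·7060 = 4.436e+04 rad/s.
Step 2 — Component impedances:
  R1: Z = R = 10.5 Ω
  R2: Z = R = 274 Ω
  L: Z = jωL = j·4.436e+04·0.001 = 0 + j44.36 Ω
Step 3 — Parallel branch: R2 || L = 1/(1/R2 + 1/L) = 6.998 + j43.23 Ω.
Step 4 — Series with R1: Z_total = R1 + (R2 || L) = 17.5 + j43.23 Ω = 46.63∠68.0° Ω.
Step 5 — Power factor: PF = cos(φ) = Re(Z)/|Z| = 17.498/46.634 = 0.3752.
Step 6 — Type: Im(Z) = 43.23 ⇒ lagging (phase φ = 68.0°).

PF = 0.3752 (lagging, φ = 68.0°)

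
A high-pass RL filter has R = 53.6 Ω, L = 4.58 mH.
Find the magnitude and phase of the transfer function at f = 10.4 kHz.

Step 1 — Angular frequency: ω = 2π·1.04e+04 = 6.535e+04 rad/s.
Step 2 — Transfer function: H(jω) = jωL/(R + jωL).
Step 3 — Numerator jωL = j·299.3; denominator R + jωL = 53.6 + j299.3.
Step 4 — H = 0.9689 + j0.1735.
Step 5 — Magnitude: |H| = 0.9843 (-0.1 dB); phase: φ = 10.2°.

|H| = 0.9843 (-0.1 dB), φ = 10.2°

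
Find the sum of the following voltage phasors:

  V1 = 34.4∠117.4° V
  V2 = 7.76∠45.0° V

Step 1 — Convert each phasor to rectangular form:
  V1 = 34.4·(cos(117.4°) + j·sin(117.4°)) = -15.83 + j30.54 V
  V2 = 7.76·(cos(45.0°) + j·sin(45.0°)) = 5.487 + j5.487 V
Step 2 — Sum components: V_total = -10.34 + j36.03 V.
Step 3 — Convert to polar: |V_total| = 37.48 V, ∠V_total = 106.0°.

V_total = 37.48∠106.0° V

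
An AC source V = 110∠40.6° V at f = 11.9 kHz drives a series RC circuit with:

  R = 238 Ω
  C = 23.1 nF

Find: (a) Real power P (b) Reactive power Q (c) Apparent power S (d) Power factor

Step 1 — Angular frequency: ω = 2π·f = 2π·1.19e+04 = 7.477e+04 rad/s.
Step 2 — Component impedances:
  R: Z = R = 238 Ω
  C: Z = 1/(jωC) = -j/(ω·C) = 0 - j579 Ω
Step 3 — Series combination: Z_total = R + C = 238 - j579 Ω = 626∠-67.7° Ω.
Step 4 — Source phasor: V = 110∠40.6° V = 83.52 + j71.59 V.
Step 5 — Current: I = V / Z = -0.05504 + j0.1669 A = 0.1757∠108.3° A.
Step 6 — Complex power: S = V·I* = 7.349 - j17.88 VA.
Step 7 — Real power: P = Re(S) = 7.349 W.
Step 8 — Reactive power: Q = Im(S) = -17.88 VAR.
Step 9 — Apparent power: |S| = 19.33 VA.
Step 10 — Power factor: PF = P/|S| = 0.3802 (leading).

(a) P = 7.349 W  (b) Q = -17.88 VAR  (c) S = 19.33 VA  (d) PF = 0.3802 (leading)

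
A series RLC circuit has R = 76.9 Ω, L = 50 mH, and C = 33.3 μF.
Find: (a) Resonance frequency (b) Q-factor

Step 1 — Resonance condition Im(Z)=0 gives ω₀ = 1/√(LC).
Step 2 — ω₀ = 1/√(0.05·3.33e-05) = 775 rad/s.
Step 3 — f₀ = ω₀/(2π) = 123.3 Hz.
Step 4 — Series Q: Q = ω₀L/R = 775·0.05/76.9 = 0.5039.

(a) f₀ = 123.3 Hz  (b) Q = 0.5039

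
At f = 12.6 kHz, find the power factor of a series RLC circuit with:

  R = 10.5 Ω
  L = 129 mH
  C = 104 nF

Step 1 — Angular frequency: ω = 2π·f = 2π·1.26e+04 = 7.917e+04 rad/s.
Step 2 — Component impedances:
  R: Z = R = 10.5 Ω
  L: Z = jωL = j·7.917e+04·0.129 = 0 + j1.021e+04 Ω
  C: Z = 1/(jωC) = -j/(ω·C) = 0 - j121.5 Ω
Step 3 — Series combination: Z_total = R + L + C = 10.5 + j1.009e+04 Ω = 1.009e+04∠89.9° Ω.
Step 4 — Power factor: PF = cos(φ) = Re(Z)/|Z| = 10.5/1.009e+04 = 0.001041.
Step 5 — Type: Im(Z) = 1.009e+04 ⇒ lagging (phase φ = 89.9°).

PF = 0.001041 (lagging, φ = 89.9°)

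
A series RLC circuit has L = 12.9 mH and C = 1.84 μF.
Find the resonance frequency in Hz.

Step 1 — Resonance condition Im(Z)=0 gives ω₀ = 1/√(LC).
Step 2 — ω₀ = 1/√(0.0129·1.84e-06) = 6491 rad/s.
Step 3 — f₀ = ω₀/(2π) = 1033 Hz.

f₀ = 1033 Hz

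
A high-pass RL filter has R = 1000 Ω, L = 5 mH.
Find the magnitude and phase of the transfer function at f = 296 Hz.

Step 1 — Angular frequency: ω = 2π·296 = 1860 rad/s.
Step 2 — Transfer function: H(jω) = jωL/(R + jωL).
Step 3 — Numerator jωL = j·9.299; denominator R + jωL = 1000 + j9.299.
Step 4 — H = 8.647e-05 + j0.009298.
Step 5 — Magnitude: |H| = 0.009299 (-40.6 dB); phase: φ = 89.5°.

|H| = 0.009299 (-40.6 dB), φ = 89.5°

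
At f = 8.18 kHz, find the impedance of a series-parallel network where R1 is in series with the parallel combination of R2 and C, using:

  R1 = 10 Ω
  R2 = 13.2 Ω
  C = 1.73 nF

Step 1 — Angular frequency: ω = 2π·f = 2π·8180 = 5.14e+04 rad/s.
Step 2 — Component impedances:
  R1: Z = R = 10 Ω
  R2: Z = R = 13.2 Ω
  C: Z = 1/(jωC) = -j/(ω·C) = 0 - j1.125e+04 Ω
Step 3 — Parallel branch: R2 || C = 1/(1/R2 + 1/C) = 13.2 - j0.01549 Ω.
Step 4 — Series with R1: Z_total = R1 + (R2 || C) = 23.2 - j0.01549 Ω = 23.2∠-0.0° Ω.

Z = 23.2 - j0.01549 Ω = 23.2∠-0.0° Ω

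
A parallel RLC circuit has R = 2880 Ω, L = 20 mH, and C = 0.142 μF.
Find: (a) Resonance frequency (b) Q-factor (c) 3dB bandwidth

Step 1 — Resonance: ω₀ = 1/√(LC) = 1/√(0.02·1.42e-07) = 1.876e+04 rad/s.
Step 2 — f₀ = ω₀/(2π) = 2986 Hz.
Step 3 — Parallel Q: Q = R/(ω₀L) = 2880/(1.876e+04·0.02) = 7.674.
Step 4 — Bandwidth: Δω = ω₀/Q = 2445 rad/s; BW = Δω/(2π) = 389.2 Hz.

(a) f₀ = 2986 Hz  (b) Q = 7.674  (c) BW = 389.2 Hz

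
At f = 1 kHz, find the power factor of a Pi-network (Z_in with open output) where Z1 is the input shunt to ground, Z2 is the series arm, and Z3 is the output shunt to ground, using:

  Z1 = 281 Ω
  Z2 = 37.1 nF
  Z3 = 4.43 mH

Step 1 — Angular frequency: ω = 2π·f = 2π·1000 = 6283 rad/s.
Step 2 — Component impedances:
  Z1: Z = R = 281 Ω
  Z2: Z = 1/(jωC) = -j/(ω·C) = 0 - j4290 Ω
  Z3: Z = jωL = j·6283·0.00443 = 0 + j27.83 Ω
Step 3 — With open output, the series arm Z2 and the output shunt Z3 appear in series to ground: Z2 + Z3 = 0 - j4262 Ω.
Step 4 — Parallel with input shunt Z1: Z_in = Z1 || (Z2 + Z3) = 279.8 - j18.45 Ω = 280.4∠-3.8° Ω.
Step 5 — Power factor: PF = cos(φ) = Re(Z)/|Z| = 279.78/280.39 = 0.9978.
Step 6 — Type: Im(Z) = -18.45 ⇒ leading (phase φ = -3.8°).

PF = 0.9978 (leading, φ = -3.8°)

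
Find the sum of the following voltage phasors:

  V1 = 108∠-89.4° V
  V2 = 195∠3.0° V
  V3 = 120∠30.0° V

Step 1 — Convert each phasor to rectangular form:
  V1 = 108·(cos(-89.4°) + j·sin(-89.4°)) = 1.131 - j108 V
  V2 = 195·(cos(3.0°) + j·sin(3.0°)) = 194.7 + j10.21 V
  V3 = 120·(cos(30.0°) + j·sin(30.0°)) = 103.9 + j60 V
Step 2 — Sum components: V_total = 299.8 - j37.79 V.
Step 3 — Convert to polar: |V_total| = 302.2 V, ∠V_total = -7.2°.

V_total = 302.2∠-7.2° V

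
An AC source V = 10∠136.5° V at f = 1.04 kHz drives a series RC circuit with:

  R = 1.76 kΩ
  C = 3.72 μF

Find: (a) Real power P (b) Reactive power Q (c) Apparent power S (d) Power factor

Step 1 — Angular frequency: ω = 2π·f = 2π·1040 = 6535 rad/s.
Step 2 — Component impedances:
  R: Z = R = 1760 Ω
  C: Z = 1/(jωC) = -j/(ω·C) = 0 - j41.14 Ω
Step 3 — Series combination: Z_total = R + C = 1760 - j41.14 Ω = 1760∠-1.3° Ω.
Step 4 — Source phasor: V = 10∠136.5° V = -7.254 + j6.884 V.
Step 5 — Current: I = V / Z = -0.004211 + j0.003813 A = 0.00568∠137.8° A.
Step 6 — Complex power: S = V·I* = 0.05679 - j0.001327 VA.
Step 7 — Real power: P = Re(S) = 0.05679 W.
Step 8 — Reactive power: Q = Im(S) = -0.001327 VAR.
Step 9 — Apparent power: |S| = 0.0568 VA.
Step 10 — Power factor: PF = P/|S| = 0.9997 (leading).

(a) P = 0.05679 W  (b) Q = -0.001327 VAR  (c) S = 0.0568 VA  (d) PF = 0.9997 (leading)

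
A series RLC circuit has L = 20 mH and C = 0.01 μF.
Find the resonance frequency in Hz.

Step 1 — Resonance condition Im(Z)=0 gives ω₀ = 1/√(LC).
Step 2 — ω₀ = 1/√(0.02·1e-08) = 7.071e+04 rad/s.
Step 3 — f₀ = ω₀/(2π) = 1.125e+04 Hz.

f₀ = 1.125e+04 Hz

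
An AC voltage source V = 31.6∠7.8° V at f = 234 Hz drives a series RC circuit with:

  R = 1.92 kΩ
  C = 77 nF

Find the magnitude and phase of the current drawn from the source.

Step 1 — Angular frequency: ω = 2π·f = 2π·234 = 1470 rad/s.
Step 2 — Component impedances:
  R: Z = R = 1920 Ω
  C: Z = 1/(jωC) = -j/(ω·C) = 0 - j8833 Ω
Step 3 — Series combination: Z_total = R + C = 1920 - j8833 Ω = 9039∠-77.7° Ω.
Step 4 — Source phasor: V = 31.6∠7.8° V = 31.31 + j4.289 V.
Step 5 — Ohm's law: I = V / Z_total = (31.31 + j4.289) / (1920 - j8833) = 0.000272 + j0.003485 A.
Step 6 — Convert to polar: |I| = 0.003496 A, ∠I = 85.5°.

I = 0.003496∠85.5° A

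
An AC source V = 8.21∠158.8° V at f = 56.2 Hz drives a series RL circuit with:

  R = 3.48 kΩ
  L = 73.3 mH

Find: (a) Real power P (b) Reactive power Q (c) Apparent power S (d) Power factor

Step 1 — Angular frequency: ω = 2π·f = 2π·56.2 = 353.1 rad/s.
Step 2 — Component impedances:
  R: Z = R = 3480 Ω
  L: Z = jωL = j·353.1·0.0733 = 0 + j25.88 Ω
Step 3 — Series combination: Z_total = R + L = 3480 + j25.88 Ω = 3480∠0.4° Ω.
Step 4 — Source phasor: V = 8.21∠158.8° V = -7.654 + j2.969 V.
Step 5 — Current: I = V / Z = -0.002193 + j0.0008695 A = 0.002359∠158.4° A.
Step 6 — Complex power: S = V·I* = 0.01937 + j0.0001441 VA.
Step 7 — Real power: P = Re(S) = 0.01937 W.
Step 8 — Reactive power: Q = Im(S) = 0.0001441 VAR.
Step 9 — Apparent power: |S| = 0.01937 VA.
Step 10 — Power factor: PF = P/|S| = 1 (lagging).

(a) P = 0.01937 W  (b) Q = 0.0001441 VAR  (c) S = 0.01937 VA  (d) PF = 1 (lagging)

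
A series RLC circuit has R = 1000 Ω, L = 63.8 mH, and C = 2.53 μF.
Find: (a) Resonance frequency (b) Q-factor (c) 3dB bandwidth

Step 1 — Resonance: ω₀ = 1/√(LC) = 1/√(0.0638·2.53e-06) = 2489 rad/s.
Step 2 — f₀ = ω₀/(2π) = 396.1 Hz.
Step 3 — Series Q: Q = ω₀L/R = 2489·0.0638/1000 = 0.1588.
Step 4 — Bandwidth: Δω = ω₀/Q = 1.567e+04 rad/s; BW = Δω/(2π) = 2495 Hz.

(a) f₀ = 396.1 Hz  (b) Q = 0.1588  (c) BW = 2495 Hz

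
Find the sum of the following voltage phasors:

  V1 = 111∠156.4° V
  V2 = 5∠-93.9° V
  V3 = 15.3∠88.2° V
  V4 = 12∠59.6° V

Step 1 — Convert each phasor to rectangular form:
  V1 = 111·(cos(156.4°) + j·sin(156.4°)) = -101.7 + j44.44 V
  V2 = 5·(cos(-93.9°) + j·sin(-93.9°)) = -0.3401 - j4.988 V
  V3 = 15.3·(cos(88.2°) + j·sin(88.2°)) = 0.4806 + j15.29 V
  V4 = 12·(cos(59.6°) + j·sin(59.6°)) = 6.072 + j10.35 V
Step 2 — Sum components: V_total = -95.5 + j65.09 V.
Step 3 — Convert to polar: |V_total| = 115.6 V, ∠V_total = 145.7°.

V_total = 115.6∠145.7° V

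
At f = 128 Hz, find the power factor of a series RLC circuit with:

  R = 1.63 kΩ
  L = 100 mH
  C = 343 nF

Step 1 — Angular frequency: ω = 2π·f = 2π·128 = 804.2 rad/s.
Step 2 — Component impedances:
  R: Z = R = 1630 Ω
  L: Z = jωL = j·804.2·0.1 = 0 + j80.42 Ω
  C: Z = 1/(jωC) = -j/(ω·C) = 0 - j3625 Ω
Step 3 — Series combination: Z_total = R + L + C = 1630 - j3545 Ω = 3901∠-65.3° Ω.
Step 4 — Power factor: PF = cos(φ) = Re(Z)/|Z| = 1630/3901 = 0.4178.
Step 5 — Type: Im(Z) = -3545 ⇒ leading (phase φ = -65.3°).

PF = 0.4178 (leading, φ = -65.3°)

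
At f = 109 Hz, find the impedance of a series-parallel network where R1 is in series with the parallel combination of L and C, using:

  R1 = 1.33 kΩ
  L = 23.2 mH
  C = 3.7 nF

Step 1 — Angular frequency: ω = 2π·f = 2π·109 = 684.9 rad/s.
Step 2 — Component impedances:
  R1: Z = R = 1330 Ω
  L: Z = jωL = j·684.9·0.0232 = 0 + j15.89 Ω
  C: Z = 1/(jωC) = -j/(ω·C) = 0 - j3.946e+05 Ω
Step 3 — Parallel branch: L || C = 1/(1/L + 1/C) = 0 + j15.89 Ω.
Step 4 — Series with R1: Z_total = R1 + (L || C) = 1330 + j15.89 Ω = 1330∠0.7° Ω.

Z = 1330 + j15.89 Ω = 1330∠0.7° Ω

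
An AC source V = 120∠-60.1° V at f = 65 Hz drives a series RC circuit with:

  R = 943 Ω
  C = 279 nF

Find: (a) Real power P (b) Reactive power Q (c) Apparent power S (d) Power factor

Step 1 — Angular frequency: ω = 2π·f = 2π·65 = 408.4 rad/s.
Step 2 — Component impedances:
  R: Z = R = 943 Ω
  C: Z = 1/(jωC) = -j/(ω·C) = 0 - j8776 Ω
Step 3 — Series combination: Z_total = R + C = 943 - j8776 Ω = 8827∠-83.9° Ω.
Step 4 — Source phasor: V = 120∠-60.1° V = 59.82 - j104 V.
Step 5 — Current: I = V / Z = 0.01244 + j0.005479 A = 0.0136∠23.8° A.
Step 6 — Complex power: S = V·I* = 0.1743 - j1.622 VA.
Step 7 — Real power: P = Re(S) = 0.1743 W.
Step 8 — Reactive power: Q = Im(S) = -1.622 VAR.
Step 9 — Apparent power: |S| = 1.631 VA.
Step 10 — Power factor: PF = P/|S| = 0.1068 (leading).

(a) P = 0.1743 W  (b) Q = -1.622 VAR  (c) S = 1.631 VA  (d) PF = 0.1068 (leading)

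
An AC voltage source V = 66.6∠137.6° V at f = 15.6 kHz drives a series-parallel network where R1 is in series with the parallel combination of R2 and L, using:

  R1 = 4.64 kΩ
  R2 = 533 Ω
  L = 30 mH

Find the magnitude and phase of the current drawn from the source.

Step 1 — Angular frequency: ω = 2π·f = 2π·1.56e+04 = 9.802e+04 rad/s.
Step 2 — Component impedances:
  R1: Z = R = 4640 Ω
  R2: Z = R = 533 Ω
  L: Z = jωL = j·9.802e+04·0.03 = 0 + j2941 Ω
Step 3 — Parallel branch: R2 || L = 1/(1/R2 + 1/L) = 516 + j93.54 Ω.
Step 4 — Series with R1: Z_total = R1 + (R2 || L) = 5156 + j93.54 Ω = 5157∠1.0° Ω.
Step 5 — Source phasor: V = 66.6∠137.6° V = -49.18 + j44.91 V.
Step 6 — Ohm's law: I = V / Z_total = (-49.18 + j44.91) / (5156 + j93.54) = -0.009377 + j0.00888 A.
Step 7 — Convert to polar: |I| = 0.01291 A, ∠I = 136.6°.

I = 0.01291∠136.6° A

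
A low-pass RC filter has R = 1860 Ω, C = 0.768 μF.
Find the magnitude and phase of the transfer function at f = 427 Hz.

Step 1 — Angular frequency: ω = 2π·427 = 2683 rad/s.
Step 2 — Transfer function: H(jω) = 1/(1 + jωRC).
Step 3 — Denominator: 1 + jωRC = 1 + j·2683·1860·7.68e-07 = 1 + j3.832.
Step 4 — H = 0.06374 - j0.2443.
Step 5 — Magnitude: |H| = 0.2525 (-12.0 dB); phase: φ = -75.4°.

|H| = 0.2525 (-12.0 dB), φ = -75.4°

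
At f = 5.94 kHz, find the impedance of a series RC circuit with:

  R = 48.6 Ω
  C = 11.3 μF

Step 1 — Angular frequency: ω = 2π·f = 2π·5940 = 3.732e+04 rad/s.
Step 2 — Component impedances:
  R: Z = R = 48.6 Ω
  C: Z = 1/(jωC) = -j/(ω·C) = 0 - j2.371 Ω
Step 3 — Series combination: Z_total = R + C = 48.6 - j2.371 Ω = 48.66∠-2.8° Ω.

Z = 48.6 - j2.371 Ω = 48.66∠-2.8° Ω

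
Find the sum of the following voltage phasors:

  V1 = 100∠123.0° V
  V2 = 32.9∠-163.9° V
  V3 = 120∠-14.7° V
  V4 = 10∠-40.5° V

Step 1 — Convert each phasor to rectangular form:
  V1 = 100·(cos(123.0°) + j·sin(123.0°)) = -54.46 + j83.87 V
  V2 = 32.9·(cos(-163.9°) + j·sin(-163.9°)) = -31.61 - j9.124 V
  V3 = 120·(cos(-14.7°) + j·sin(-14.7°)) = 116.1 - j30.45 V
  V4 = 10·(cos(-40.5°) + j·sin(-40.5°)) = 7.604 - j6.494 V
Step 2 — Sum components: V_total = 37.6 + j37.8 V.
Step 3 — Convert to polar: |V_total| = 53.32 V, ∠V_total = 45.1°.

V_total = 53.32∠45.1° V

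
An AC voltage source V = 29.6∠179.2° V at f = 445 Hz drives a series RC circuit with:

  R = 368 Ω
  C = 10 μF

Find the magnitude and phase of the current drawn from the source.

Step 1 — Angular frequency: ω = 2π·f = 2π·445 = 2796 rad/s.
Step 2 — Component impedances:
  R: Z = R = 368 Ω
  C: Z = 1/(jωC) = -j/(ω·C) = 0 - j35.77 Ω
Step 3 — Series combination: Z_total = R + C = 368 - j35.77 Ω = 369.7∠-5.6° Ω.
Step 4 — Source phasor: V = 29.6∠179.2° V = -29.6 + j0.4133 V.
Step 5 — Ohm's law: I = V / Z_total = (-29.6 + j0.4133) / (368 - j35.77) = -0.07978 - j0.006631 A.
Step 6 — Convert to polar: |I| = 0.08006 A, ∠I = -175.2°.

I = 0.08006∠-175.2° A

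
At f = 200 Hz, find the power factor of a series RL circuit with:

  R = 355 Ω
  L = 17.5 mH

Step 1 — Angular frequency: ω = 2π·f = 2π·200 = 1257 rad/s.
Step 2 — Component impedances:
  R: Z = R = 355 Ω
  L: Z = jωL = j·1257·0.0175 = 0 + j21.99 Ω
Step 3 — Series combination: Z_total = R + L = 355 + j21.99 Ω = 355.7∠3.5° Ω.
Step 4 — Power factor: PF = cos(φ) = Re(Z)/|Z| = 355/355.68 = 0.9981.
Step 5 — Type: Im(Z) = 21.99 ⇒ lagging (phase φ = 3.5°).

PF = 0.9981 (lagging, φ = 3.5°)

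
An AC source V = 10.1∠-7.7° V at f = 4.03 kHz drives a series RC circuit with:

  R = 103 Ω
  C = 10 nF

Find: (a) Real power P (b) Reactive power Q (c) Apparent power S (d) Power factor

Step 1 — Angular frequency: ω = 2π·f = 2π·4030 = 2.532e+04 rad/s.
Step 2 — Component impedances:
  R: Z = R = 103 Ω
  C: Z = 1/(jωC) = -j/(ω·C) = 0 - j3949 Ω
Step 3 — Series combination: Z_total = R + C = 103 - j3949 Ω = 3951∠-88.5° Ω.
Step 4 — Source phasor: V = 10.1∠-7.7° V = 10.01 - j1.353 V.
Step 5 — Current: I = V / Z = 0.0004085 + j0.002524 A = 0.002557∠80.8° A.
Step 6 — Complex power: S = V·I* = 0.0006732 - j0.02581 VA.
Step 7 — Real power: P = Re(S) = 0.0006732 W.
Step 8 — Reactive power: Q = Im(S) = -0.02581 VAR.
Step 9 — Apparent power: |S| = 0.02582 VA.
Step 10 — Power factor: PF = P/|S| = 0.02607 (leading).

(a) P = 0.0006732 W  (b) Q = -0.02581 VAR  (c) S = 0.02582 VA  (d) PF = 0.02607 (leading)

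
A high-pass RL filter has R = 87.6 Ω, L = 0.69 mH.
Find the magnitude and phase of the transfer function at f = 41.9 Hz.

Step 1 — Angular frequency: ω = 2π·41.9 = 263.3 rad/s.
Step 2 — Transfer function: H(jω) = jωL/(R + jωL).
Step 3 — Numerator jωL = j·0.1817; denominator R + jωL = 87.6 + j0.1817.
Step 4 — H = 4.3e-06 + j0.002074.
Step 5 — Magnitude: |H| = 0.002074 (-53.7 dB); phase: φ = 89.9°.

|H| = 0.002074 (-53.7 dB), φ = 89.9°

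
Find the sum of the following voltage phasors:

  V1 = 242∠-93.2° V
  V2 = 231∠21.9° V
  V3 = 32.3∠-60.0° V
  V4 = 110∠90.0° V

Step 1 — Convert each phasor to rectangular form:
  V1 = 242·(cos(-93.2°) + j·sin(-93.2°)) = -13.51 - j241.6 V
  V2 = 231·(cos(21.9°) + j·sin(21.9°)) = 214.3 + j86.16 V
  V3 = 32.3·(cos(-60.0°) + j·sin(-60.0°)) = 16.15 - j27.97 V
  V4 = 110·(cos(90.0°) + j·sin(90.0°)) = 0 + j110 V
Step 2 — Sum components: V_total = 217 - j73.44 V.
Step 3 — Convert to polar: |V_total| = 229.1 V, ∠V_total = -18.7°.

V_total = 229.1∠-18.7° V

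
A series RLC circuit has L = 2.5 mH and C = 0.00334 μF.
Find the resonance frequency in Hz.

Step 1 — Resonance condition Im(Z)=0 gives ω₀ = 1/√(LC).
Step 2 — ω₀ = 1/√(0.0025·3.34e-09) = 3.461e+05 rad/s.
Step 3 — f₀ = ω₀/(2π) = 5.508e+04 Hz.

f₀ = 5.508e+04 Hz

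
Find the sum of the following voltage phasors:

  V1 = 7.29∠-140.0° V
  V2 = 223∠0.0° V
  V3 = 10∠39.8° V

Step 1 — Convert each phasor to rectangular form:
  V1 = 7.29·(cos(-140.0°) + j·sin(-140.0°)) = -5.584 - j4.686 V
  V2 = 223·(cos(0.0°) + j·sin(0.0°)) = 223 V
  V3 = 10·(cos(39.8°) + j·sin(39.8°)) = 7.683 + j6.401 V
Step 2 — Sum components: V_total = 225.1 + j1.715 V.
Step 3 — Convert to polar: |V_total| = 225.1 V, ∠V_total = 0.4°.

V_total = 225.1∠0.4° V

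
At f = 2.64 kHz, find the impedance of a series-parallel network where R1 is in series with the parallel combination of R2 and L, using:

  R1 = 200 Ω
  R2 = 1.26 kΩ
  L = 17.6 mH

Step 1 — Angular frequency: ω = 2π·f = 2π·2640 = 1.659e+04 rad/s.
Step 2 — Component impedances:
  R1: Z = R = 200 Ω
  R2: Z = R = 1260 Ω
  L: Z = jωL = j·1.659e+04·0.0176 = 0 + j291.9 Ω
Step 3 — Parallel branch: R2 || L = 1/(1/R2 + 1/L) = 64.2 + j277.1 Ω.
Step 4 — Series with R1: Z_total = R1 + (R2 || L) = 264.2 + j277.1 Ω = 382.8∠46.4° Ω.

Z = 264.2 + j277.1 Ω = 382.8∠46.4° Ω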